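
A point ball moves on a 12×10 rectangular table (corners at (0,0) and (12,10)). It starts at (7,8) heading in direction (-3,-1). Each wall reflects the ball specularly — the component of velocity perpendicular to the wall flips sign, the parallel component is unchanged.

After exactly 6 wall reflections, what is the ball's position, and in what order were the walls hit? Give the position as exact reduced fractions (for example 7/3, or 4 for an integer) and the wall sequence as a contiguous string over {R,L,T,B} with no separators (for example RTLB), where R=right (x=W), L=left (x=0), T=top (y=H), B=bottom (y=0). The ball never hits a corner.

1. t=7/3 → L at (0,17/3); v=(3,-1)
2. t=4 → R at (12,5/3); v=(-3,-1)
3. t=5/3 → B at (7,0); v=(-3,1)
4. t=7/3 → L at (0,7/3); v=(3,1)
5. t=4 → R at (12,19/3); v=(-3,1)
6. t=11/3 → T at (1,10); v=(-3,-1)

Final position: (1,10)
Wall sequence: LRBLRT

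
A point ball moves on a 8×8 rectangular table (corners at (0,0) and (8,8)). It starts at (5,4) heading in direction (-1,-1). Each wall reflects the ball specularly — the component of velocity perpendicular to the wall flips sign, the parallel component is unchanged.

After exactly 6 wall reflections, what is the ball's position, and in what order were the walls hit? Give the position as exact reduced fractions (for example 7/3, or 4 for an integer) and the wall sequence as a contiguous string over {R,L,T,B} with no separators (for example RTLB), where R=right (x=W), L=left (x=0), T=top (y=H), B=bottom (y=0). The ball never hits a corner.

Final position: (0,1)
Wall sequence: BLTRBL

1. t=4 → B at (1,0); v=(-1,1)
2. t=1 → L at (0,1); v=(1,1)
3. t=7 → T at (7,8); v=(1,-1)
4. t=1 → R at (8,7); v=(-1,-1)
5. t=7 → B at (1,0); v=(-1,1)
6. t=1 → L at (0,1); v=(1,1)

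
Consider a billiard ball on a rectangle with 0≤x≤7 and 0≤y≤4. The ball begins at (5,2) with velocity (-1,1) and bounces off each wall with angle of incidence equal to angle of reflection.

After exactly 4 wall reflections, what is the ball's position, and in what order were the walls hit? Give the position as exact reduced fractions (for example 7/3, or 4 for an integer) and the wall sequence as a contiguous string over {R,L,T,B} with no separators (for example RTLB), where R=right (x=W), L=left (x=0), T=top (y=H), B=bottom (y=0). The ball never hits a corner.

1. t=2 → T at (3,4); v=(-1,-1)
2. t=3 → L at (0,1); v=(1,-1)
3. t=1 → B at (1,0); v=(1,1)
4. t=4 → T at (5,4); v=(1,-1)

Final position: (5,4)
Wall sequence: TLBT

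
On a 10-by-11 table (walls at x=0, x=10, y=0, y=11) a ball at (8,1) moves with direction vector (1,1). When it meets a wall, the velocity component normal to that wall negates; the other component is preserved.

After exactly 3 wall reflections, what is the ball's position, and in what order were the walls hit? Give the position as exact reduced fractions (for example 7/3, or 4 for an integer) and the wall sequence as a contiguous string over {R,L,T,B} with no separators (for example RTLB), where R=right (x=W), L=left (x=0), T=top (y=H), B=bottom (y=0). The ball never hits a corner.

1. t=2 → R at (10,3); v=(-1,1)
2. t=8 → T at (2,11); v=(-1,-1)
3. t=2 → L at (0,9); v=(1,-1)

Final position: (0,9)
Wall sequence: RTL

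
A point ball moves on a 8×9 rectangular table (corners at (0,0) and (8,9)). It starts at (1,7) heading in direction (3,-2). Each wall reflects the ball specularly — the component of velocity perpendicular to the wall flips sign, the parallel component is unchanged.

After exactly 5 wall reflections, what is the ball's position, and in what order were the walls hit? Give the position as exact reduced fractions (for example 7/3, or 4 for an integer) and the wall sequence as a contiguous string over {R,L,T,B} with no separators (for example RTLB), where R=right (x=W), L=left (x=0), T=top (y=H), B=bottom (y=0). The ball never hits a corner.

1. t=7/3 → R at (8,7/3); v=(-3,-2)
2. t=7/6 → B at (9/2,0); v=(-3,2)
3. t=3/2 → L at (0,3); v=(3,2)
4. t=8/3 → R at (8,25/3); v=(-3,2)
5. t=1/3 → T at (7,9); v=(-3,-2)

Final position: (7,9)
Wall sequence: RBLRT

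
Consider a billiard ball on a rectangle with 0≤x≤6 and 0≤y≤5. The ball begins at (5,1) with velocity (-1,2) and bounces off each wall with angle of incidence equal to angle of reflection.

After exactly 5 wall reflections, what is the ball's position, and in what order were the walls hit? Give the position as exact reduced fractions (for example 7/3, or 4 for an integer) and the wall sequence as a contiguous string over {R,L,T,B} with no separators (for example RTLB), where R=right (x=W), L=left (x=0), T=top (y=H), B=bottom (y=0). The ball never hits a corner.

Final position: (9/2,0)
Wall sequence: TBLTB

1. t=2 → T at (3,5); v=(-1,-2)
2. t=5/2 → B at (1/2,0); v=(-1,2)
3. t=1/2 → L at (0,1); v=(1,2)
4. t=2 → T at (2,5); v=(1,-2)
5. t=5/2 → B at (9/2,0); v=(1,2)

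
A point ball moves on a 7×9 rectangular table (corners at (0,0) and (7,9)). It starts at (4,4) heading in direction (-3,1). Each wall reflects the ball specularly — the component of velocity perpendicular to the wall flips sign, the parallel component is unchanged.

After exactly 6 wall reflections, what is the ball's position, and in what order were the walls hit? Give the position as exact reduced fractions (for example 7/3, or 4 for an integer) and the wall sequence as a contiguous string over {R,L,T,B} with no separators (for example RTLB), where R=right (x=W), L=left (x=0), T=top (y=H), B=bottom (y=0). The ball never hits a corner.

1. t=4/3 → L at (0,16/3); v=(3,1)
2. t=7/3 → R at (7,23/3); v=(-3,1)
3. t=4/3 → T at (3,9); v=(-3,-1)
4. t=1 → L at (0,8); v=(3,-1)
5. t=7/3 → R at (7,17/3); v=(-3,-1)
6. t=7/3 → L at (0,10/3); v=(3,-1)

Final position: (0,10/3)
Wall sequence: LRTLRL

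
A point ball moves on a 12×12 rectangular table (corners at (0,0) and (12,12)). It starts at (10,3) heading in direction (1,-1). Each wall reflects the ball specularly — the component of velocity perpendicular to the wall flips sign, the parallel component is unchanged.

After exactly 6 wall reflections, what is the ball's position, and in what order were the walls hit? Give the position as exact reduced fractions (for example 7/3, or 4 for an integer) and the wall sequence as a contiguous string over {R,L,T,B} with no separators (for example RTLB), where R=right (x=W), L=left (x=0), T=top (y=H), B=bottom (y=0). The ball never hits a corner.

Final position: (11,0)
Wall sequence: RBLTRB

1. t=2 → R at (12,1); v=(-1,-1)
2. t=1 → B at (11,0); v=(-1,1)
3. t=11 → L at (0,11); v=(1,1)
4. t=1 → T at (1,12); v=(1,-1)
5. t=11 → R at (12,1); v=(-1,-1)
6. t=1 → B at (11,0); v=(-1,1)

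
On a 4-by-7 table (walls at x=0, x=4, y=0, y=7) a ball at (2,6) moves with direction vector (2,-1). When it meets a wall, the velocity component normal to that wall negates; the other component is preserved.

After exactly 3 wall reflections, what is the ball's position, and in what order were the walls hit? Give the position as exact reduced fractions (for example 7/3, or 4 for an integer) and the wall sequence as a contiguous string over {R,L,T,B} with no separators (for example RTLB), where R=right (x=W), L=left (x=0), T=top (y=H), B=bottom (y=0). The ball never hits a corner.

Final position: (4,1)
Wall sequence: RLR

1. t=1 → R at (4,5); v=(-2,-1)
2. t=2 → L at (0,3); v=(2,-1)
3. t=2 → R at (4,1); v=(-2,-1)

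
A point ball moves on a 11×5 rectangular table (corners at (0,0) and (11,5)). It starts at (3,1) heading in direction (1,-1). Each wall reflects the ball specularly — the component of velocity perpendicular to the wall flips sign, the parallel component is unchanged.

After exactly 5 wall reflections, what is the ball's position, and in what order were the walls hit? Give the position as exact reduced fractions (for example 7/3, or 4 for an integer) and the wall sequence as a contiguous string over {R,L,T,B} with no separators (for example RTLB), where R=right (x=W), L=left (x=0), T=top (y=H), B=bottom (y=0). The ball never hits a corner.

Final position: (3,5)
Wall sequence: BTRBT

1. t=1 → B at (4,0); v=(1,1)
2. t=5 → T at (9,5); v=(1,-1)
3. t=2 → R at (11,3); v=(-1,-1)
4. t=3 → B at (8,0); v=(-1,1)
5. t=5 → T at (3,5); v=(-1,-1)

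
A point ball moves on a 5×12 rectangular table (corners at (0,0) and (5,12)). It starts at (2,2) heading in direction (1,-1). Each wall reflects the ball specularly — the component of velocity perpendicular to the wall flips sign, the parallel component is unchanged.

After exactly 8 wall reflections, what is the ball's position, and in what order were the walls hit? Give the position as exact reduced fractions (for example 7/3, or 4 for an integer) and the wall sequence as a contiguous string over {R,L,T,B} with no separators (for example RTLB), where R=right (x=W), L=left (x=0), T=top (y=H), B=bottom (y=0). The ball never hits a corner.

Final position: (2,0)
Wall sequence: BRLRTLRB

1. t=2 → B at (4,0); v=(1,1)
2. t=1 → R at (5,1); v=(-1,1)
3. t=5 → L at (0,6); v=(1,1)
4. t=5 → R at (5,11); v=(-1,1)
5. t=1 → T at (4,12); v=(-1,-1)
6. t=4 → L at (0,8); v=(1,-1)
7. t=5 → R at (5,3); v=(-1,-1)
8. t=3 → B at (2,0); v=(-1,1)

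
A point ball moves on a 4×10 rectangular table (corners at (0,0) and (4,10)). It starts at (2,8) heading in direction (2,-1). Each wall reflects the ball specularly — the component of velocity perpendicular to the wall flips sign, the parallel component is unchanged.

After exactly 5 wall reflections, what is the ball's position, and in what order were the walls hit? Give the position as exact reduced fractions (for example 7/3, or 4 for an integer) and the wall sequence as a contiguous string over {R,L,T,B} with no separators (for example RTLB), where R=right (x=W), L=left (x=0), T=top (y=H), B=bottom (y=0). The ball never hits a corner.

1. t=1 → R at (4,7); v=(-2,-1)
2. t=2 → L at (0,5); v=(2,-1)
3. t=2 → R at (4,3); v=(-2,-1)
4. t=2 → L at (0,1); v=(2,-1)
5. t=1 → B at (2,0); v=(2,1)

Final position: (2,0)
Wall sequence: RLRLB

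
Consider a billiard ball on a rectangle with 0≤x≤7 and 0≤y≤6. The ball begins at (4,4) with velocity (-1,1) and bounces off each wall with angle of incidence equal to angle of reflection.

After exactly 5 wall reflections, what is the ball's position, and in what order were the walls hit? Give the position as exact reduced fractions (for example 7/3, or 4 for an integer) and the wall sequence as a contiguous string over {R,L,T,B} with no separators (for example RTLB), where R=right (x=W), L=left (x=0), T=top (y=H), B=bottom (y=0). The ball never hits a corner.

1. t=2 → T at (2,6); v=(-1,-1)
2. t=2 → L at (0,4); v=(1,-1)
3. t=4 → B at (4,0); v=(1,1)
4. t=3 → R at (7,3); v=(-1,1)
5. t=3 → T at (4,6); v=(-1,-1)

Final position: (4,6)
Wall sequence: TLBRT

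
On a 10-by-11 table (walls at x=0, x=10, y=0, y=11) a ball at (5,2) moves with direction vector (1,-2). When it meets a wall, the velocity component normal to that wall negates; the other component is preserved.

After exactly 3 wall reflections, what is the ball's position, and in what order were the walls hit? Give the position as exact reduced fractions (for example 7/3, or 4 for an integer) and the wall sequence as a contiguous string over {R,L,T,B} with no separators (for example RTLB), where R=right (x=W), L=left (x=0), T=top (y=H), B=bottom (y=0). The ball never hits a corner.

1. t=1 → B at (6,0); v=(1,2)
2. t=4 → R at (10,8); v=(-1,2)
3. t=3/2 → T at (17/2,11); v=(-1,-2)

Final position: (17/2,11)
Wall sequence: BRT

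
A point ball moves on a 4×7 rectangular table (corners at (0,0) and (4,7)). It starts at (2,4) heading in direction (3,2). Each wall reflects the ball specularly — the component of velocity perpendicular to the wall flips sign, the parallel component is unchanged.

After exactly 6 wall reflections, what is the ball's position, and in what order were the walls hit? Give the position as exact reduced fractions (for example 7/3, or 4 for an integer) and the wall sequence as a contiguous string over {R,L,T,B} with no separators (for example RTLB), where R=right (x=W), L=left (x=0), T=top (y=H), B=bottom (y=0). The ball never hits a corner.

1. t=2/3 → R at (4,16/3); v=(-3,2)
2. t=5/6 → T at (3/2,7); v=(-3,-2)
3. t=1/2 → L at (0,6); v=(3,-2)
4. t=4/3 → R at (4,10/3); v=(-3,-2)
5. t=4/3 → L at (0,2/3); v=(3,-2)
6. t=1/3 → B at (1,0); v=(3,2)

Final position: (1,0)
Wall sequence: RTLRLB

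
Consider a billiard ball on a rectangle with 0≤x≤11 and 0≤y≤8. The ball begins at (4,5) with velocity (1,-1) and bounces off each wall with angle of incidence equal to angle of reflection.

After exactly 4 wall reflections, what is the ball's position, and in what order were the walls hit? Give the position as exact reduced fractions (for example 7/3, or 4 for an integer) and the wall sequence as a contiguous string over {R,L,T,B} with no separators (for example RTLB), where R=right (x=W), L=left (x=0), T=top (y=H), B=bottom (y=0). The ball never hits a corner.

1. t=5 → B at (9,0); v=(1,1)
2. t=2 → R at (11,2); v=(-1,1)
3. t=6 → T at (5,8); v=(-1,-1)
4. t=5 → L at (0,3); v=(1,-1)

Final position: (0,3)
Wall sequence: BRTL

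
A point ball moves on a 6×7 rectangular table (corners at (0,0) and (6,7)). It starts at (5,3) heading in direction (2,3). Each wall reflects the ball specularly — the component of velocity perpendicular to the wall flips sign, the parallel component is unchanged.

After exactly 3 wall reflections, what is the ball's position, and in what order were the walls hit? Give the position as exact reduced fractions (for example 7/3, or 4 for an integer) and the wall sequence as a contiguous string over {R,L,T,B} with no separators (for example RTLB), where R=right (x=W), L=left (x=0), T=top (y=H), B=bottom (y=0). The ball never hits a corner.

Final position: (0,1/2)
Wall sequence: RTL

1. t=1/2 → R at (6,9/2); v=(-2,3)
2. t=5/6 → T at (13/3,7); v=(-2,-3)
3. t=13/6 → L at (0,1/2); v=(2,-3)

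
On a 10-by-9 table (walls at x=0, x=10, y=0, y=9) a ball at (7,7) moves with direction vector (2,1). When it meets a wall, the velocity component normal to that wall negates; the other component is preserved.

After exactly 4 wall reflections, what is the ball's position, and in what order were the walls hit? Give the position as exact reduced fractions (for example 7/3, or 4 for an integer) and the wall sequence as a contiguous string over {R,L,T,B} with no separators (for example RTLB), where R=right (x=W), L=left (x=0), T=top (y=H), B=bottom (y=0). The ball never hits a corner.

Final position: (9,0)
Wall sequence: RTLB

1. t=3/2 → R at (10,17/2); v=(-2,1)
2. t=1/2 → T at (9,9); v=(-2,-1)
3. t=9/2 → L at (0,9/2); v=(2,-1)
4. t=9/2 → B at (9,0); v=(2,1)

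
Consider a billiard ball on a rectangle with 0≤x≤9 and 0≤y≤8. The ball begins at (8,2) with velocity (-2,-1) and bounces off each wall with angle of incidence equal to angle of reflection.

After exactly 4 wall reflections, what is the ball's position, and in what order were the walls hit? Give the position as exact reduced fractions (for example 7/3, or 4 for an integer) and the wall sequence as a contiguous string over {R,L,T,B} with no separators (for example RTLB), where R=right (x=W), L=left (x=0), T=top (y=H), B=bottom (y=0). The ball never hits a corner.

1. t=2 → B at (4,0); v=(-2,1)
2. t=2 → L at (0,2); v=(2,1)
3. t=9/2 → R at (9,13/2); v=(-2,1)
4. t=3/2 → T at (6,8); v=(-2,-1)

Final position: (6,8)
Wall sequence: BLRT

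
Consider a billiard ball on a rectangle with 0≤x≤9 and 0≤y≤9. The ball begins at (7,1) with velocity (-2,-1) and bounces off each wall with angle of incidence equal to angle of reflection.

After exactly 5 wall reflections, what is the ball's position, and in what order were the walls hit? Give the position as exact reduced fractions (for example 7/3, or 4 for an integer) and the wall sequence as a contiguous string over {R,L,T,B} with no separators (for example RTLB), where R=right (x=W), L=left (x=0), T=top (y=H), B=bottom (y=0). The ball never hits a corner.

Final position: (0,13/2)
Wall sequence: BLRTL

1. t=1 → B at (5,0); v=(-2,1)
2. t=5/2 → L at (0,5/2); v=(2,1)
3. t=9/2 → R at (9,7); v=(-2,1)
4. t=2 → T at (5,9); v=(-2,-1)
5. t=5/2 → L at (0,13/2); v=(2,-1)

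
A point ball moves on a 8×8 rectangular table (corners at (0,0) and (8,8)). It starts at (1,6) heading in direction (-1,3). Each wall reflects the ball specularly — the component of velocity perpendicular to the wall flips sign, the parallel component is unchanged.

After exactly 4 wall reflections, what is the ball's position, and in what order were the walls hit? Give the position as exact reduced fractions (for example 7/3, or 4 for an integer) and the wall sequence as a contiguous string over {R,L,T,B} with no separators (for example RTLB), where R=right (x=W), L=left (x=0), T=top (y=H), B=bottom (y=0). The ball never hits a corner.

1. t=2/3 → T at (1/3,8); v=(-1,-3)
2. t=1/3 → L at (0,7); v=(1,-3)
3. t=7/3 → B at (7/3,0); v=(1,3)
4. t=8/3 → T at (5,8); v=(1,-3)

Final position: (5,8)
Wall sequence: TLBT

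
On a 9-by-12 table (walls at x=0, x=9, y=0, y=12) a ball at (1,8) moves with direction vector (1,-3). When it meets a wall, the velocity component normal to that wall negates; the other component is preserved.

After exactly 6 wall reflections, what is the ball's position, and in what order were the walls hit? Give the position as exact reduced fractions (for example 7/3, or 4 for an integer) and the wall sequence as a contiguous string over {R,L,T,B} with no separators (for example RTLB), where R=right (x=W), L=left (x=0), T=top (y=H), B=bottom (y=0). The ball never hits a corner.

1. t=8/3 → B at (11/3,0); v=(1,3)
2. t=4 → T at (23/3,12); v=(1,-3)
3. t=4/3 → R at (9,8); v=(-1,-3)
4. t=8/3 → B at (19/3,0); v=(-1,3)
5. t=4 → T at (7/3,12); v=(-1,-3)
6. t=7/3 → L at (0,5); v=(1,-3)

Final position: (0,5)
Wall sequence: BTRBTL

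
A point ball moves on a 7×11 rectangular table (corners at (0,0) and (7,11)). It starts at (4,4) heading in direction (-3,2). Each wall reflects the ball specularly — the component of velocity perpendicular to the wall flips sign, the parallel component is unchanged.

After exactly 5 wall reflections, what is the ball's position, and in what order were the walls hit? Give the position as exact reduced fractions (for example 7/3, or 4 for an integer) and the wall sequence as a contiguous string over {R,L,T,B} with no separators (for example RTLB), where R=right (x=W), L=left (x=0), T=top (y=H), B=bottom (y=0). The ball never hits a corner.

Final position: (7,4/3)
Wall sequence: LTRLR

1. t=4/3 → L at (0,20/3); v=(3,2)
2. t=13/6 → T at (13/2,11); v=(3,-2)
3. t=1/6 → R at (7,32/3); v=(-3,-2)
4. t=7/3 → L at (0,6); v=(3,-2)
5. t=7/3 → R at (7,4/3); v=(-3,-2)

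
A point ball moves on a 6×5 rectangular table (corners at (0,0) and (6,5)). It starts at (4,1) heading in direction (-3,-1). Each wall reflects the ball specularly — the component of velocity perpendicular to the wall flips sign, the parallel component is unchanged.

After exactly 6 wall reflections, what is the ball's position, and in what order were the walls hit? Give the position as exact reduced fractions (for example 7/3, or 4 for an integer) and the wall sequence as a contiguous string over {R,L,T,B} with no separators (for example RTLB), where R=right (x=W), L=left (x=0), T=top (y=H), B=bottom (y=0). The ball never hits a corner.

Final position: (6,11/3)
Wall sequence: BLRLTR

1. t=1 → B at (1,0); v=(-3,1)
2. t=1/3 → L at (0,1/3); v=(3,1)
3. t=2 → R at (6,7/3); v=(-3,1)
4. t=2 → L at (0,13/3); v=(3,1)
5. t=2/3 → T at (2,5); v=(3,-1)
6. t=4/3 → R at (6,11/3); v=(-3,-1)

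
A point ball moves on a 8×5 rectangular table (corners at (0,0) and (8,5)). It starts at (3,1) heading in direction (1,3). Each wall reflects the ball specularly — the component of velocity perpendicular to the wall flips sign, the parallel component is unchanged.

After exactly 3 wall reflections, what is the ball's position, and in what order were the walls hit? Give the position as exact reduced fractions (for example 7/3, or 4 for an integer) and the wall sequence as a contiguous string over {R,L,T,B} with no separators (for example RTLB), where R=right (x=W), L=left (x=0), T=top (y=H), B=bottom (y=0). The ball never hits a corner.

1. t=4/3 → T at (13/3,5); v=(1,-3)
2. t=5/3 → B at (6,0); v=(1,3)
3. t=5/3 → T at (23/3,5); v=(1,-3)

Final position: (23/3,5)
Wall sequence: TBT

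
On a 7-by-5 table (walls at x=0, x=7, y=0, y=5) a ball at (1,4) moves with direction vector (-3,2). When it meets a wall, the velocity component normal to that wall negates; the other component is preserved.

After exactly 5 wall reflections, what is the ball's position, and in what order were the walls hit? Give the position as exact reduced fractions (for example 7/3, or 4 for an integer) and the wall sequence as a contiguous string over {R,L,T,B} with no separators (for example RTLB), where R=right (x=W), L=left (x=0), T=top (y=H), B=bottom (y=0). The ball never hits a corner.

Final position: (0,4)
Wall sequence: LTRBL

1. t=1/3 → L at (0,14/3); v=(3,2)
2. t=1/6 → T at (1/2,5); v=(3,-2)
3. t=13/6 → R at (7,2/3); v=(-3,-2)
4. t=1/3 → B at (6,0); v=(-3,2)
5. t=2 → L at (0,4); v=(3,2)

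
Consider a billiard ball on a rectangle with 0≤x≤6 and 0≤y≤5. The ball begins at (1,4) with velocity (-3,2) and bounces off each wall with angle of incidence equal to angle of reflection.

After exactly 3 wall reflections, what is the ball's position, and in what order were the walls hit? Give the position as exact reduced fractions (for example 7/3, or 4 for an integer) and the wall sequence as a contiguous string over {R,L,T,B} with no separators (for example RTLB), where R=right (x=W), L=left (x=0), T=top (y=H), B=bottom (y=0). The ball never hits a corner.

1. t=1/3 → L at (0,14/3); v=(3,2)
2. t=1/6 → T at (1/2,5); v=(3,-2)
3. t=11/6 → R at (6,4/3); v=(-3,-2)

Final position: (6,4/3)
Wall sequence: LTR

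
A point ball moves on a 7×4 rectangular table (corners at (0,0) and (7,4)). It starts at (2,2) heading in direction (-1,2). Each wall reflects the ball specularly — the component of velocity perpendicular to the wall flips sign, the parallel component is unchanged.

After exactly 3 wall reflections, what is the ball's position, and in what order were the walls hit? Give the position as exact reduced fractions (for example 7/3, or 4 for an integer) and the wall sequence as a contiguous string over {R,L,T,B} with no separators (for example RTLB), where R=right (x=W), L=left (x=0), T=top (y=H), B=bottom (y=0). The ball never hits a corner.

Final position: (1,0)
Wall sequence: TLB

1. t=1 → T at (1,4); v=(-1,-2)
2. t=1 → L at (0,2); v=(1,-2)
3. t=1 → B at (1,0); v=(1,2)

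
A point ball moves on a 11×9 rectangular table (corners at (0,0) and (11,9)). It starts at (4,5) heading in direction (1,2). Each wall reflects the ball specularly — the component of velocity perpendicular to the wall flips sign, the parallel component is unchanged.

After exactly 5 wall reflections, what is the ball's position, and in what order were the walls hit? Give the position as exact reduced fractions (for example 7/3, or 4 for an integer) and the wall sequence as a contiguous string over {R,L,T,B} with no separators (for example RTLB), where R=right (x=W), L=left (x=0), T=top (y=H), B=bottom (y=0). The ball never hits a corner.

Final position: (5/2,0)
Wall sequence: TBRTB

1. t=2 → T at (6,9); v=(1,-2)
2. t=9/2 → B at (21/2,0); v=(1,2)
3. t=1/2 → R at (11,1); v=(-1,2)
4. t=4 → T at (7,9); v=(-1,-2)
5. t=9/2 → B at (5/2,0); v=(-1,2)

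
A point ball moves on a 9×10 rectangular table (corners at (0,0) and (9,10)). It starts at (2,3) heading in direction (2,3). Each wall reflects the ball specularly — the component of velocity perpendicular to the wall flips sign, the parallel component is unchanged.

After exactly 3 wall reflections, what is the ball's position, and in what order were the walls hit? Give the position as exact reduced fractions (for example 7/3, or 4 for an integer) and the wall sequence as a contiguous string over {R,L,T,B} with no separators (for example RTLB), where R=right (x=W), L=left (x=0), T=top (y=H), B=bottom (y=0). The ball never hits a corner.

1. t=7/3 → T at (20/3,10); v=(2,-3)
2. t=7/6 → R at (9,13/2); v=(-2,-3)
3. t=13/6 → B at (14/3,0); v=(-2,3)

Final position: (14/3,0)
Wall sequence: TRB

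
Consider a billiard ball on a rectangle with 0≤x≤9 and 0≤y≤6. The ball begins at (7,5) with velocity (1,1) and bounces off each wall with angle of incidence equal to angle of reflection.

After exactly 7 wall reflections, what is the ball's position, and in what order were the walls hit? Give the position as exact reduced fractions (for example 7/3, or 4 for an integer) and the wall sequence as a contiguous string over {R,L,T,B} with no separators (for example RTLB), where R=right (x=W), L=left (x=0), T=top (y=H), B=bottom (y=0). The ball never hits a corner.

Final position: (9,1)
Wall sequence: TRBLTBR

1. t=1 → T at (8,6); v=(1,-1)
2. t=1 → R at (9,5); v=(-1,-1)
3. t=5 → B at (4,0); v=(-1,1)
4. t=4 → L at (0,4); v=(1,1)
5. t=2 → T at (2,6); v=(1,-1)
6. t=6 → B at (8,0); v=(1,1)
7. t=1 → R at (9,1); v=(-1,1)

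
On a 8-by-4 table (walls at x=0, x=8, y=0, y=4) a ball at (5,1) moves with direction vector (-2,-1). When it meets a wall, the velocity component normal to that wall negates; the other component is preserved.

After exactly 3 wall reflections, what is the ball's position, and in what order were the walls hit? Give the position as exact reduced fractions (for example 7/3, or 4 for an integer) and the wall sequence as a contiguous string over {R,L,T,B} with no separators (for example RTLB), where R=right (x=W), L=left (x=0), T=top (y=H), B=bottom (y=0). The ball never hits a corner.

1. t=1 → B at (3,0); v=(-2,1)
2. t=3/2 → L at (0,3/2); v=(2,1)
3. t=5/2 → T at (5,4); v=(2,-1)

Final position: (5,4)
Wall sequence: BLT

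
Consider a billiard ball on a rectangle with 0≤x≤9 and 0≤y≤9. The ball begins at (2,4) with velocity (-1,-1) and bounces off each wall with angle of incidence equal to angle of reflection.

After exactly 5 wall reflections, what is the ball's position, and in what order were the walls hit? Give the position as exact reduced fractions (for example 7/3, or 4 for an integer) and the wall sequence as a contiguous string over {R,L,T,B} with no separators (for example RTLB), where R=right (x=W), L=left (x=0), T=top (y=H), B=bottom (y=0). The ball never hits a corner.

1. t=2 → L at (0,2); v=(1,-1)
2. t=2 → B at (2,0); v=(1,1)
3. t=7 → R at (9,7); v=(-1,1)
4. t=2 → T at (7,9); v=(-1,-1)
5. t=7 → L at (0,2); v=(1,-1)

Final position: (0,2)
Wall sequence: LBRTL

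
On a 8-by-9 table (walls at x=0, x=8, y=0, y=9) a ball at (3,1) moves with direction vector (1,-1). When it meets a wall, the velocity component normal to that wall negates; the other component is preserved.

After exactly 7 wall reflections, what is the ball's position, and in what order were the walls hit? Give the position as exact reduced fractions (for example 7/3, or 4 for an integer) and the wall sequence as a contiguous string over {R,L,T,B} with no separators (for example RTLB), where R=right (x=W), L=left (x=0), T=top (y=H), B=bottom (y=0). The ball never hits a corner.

1. t=1 → B at (4,0); v=(1,1)
2. t=4 → R at (8,4); v=(-1,1)
3. t=5 → T at (3,9); v=(-1,-1)
4. t=3 → L at (0,6); v=(1,-1)
5. t=6 → B at (6,0); v=(1,1)
6. t=2 → R at (8,2); v=(-1,1)
7. t=7 → T at (1,9); v=(-1,-1)

Final position: (1,9)
Wall sequence: BRTLBRT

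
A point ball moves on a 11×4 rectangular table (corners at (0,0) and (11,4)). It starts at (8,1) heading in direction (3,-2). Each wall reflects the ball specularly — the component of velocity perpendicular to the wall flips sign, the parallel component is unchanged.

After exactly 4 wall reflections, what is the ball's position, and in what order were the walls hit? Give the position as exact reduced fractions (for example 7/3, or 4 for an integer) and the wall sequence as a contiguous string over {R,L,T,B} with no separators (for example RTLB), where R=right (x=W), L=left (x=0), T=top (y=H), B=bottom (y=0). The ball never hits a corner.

1. t=1/2 → B at (19/2,0); v=(3,2)
2. t=1/2 → R at (11,1); v=(-3,2)
3. t=3/2 → T at (13/2,4); v=(-3,-2)
4. t=2 → B at (1/2,0); v=(-3,2)

Final position: (1/2,0)
Wall sequence: BRTB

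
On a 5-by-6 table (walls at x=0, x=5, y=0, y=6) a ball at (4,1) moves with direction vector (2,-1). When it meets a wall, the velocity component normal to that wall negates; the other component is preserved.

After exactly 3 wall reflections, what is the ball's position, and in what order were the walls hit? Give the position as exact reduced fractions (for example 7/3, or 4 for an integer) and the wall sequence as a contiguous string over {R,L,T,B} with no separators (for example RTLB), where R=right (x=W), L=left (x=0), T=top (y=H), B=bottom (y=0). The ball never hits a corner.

Final position: (0,2)
Wall sequence: RBL

1. t=1/2 → R at (5,1/2); v=(-2,-1)
2. t=1/2 → B at (4,0); v=(-2,1)
3. t=2 → L at (0,2); v=(2,1)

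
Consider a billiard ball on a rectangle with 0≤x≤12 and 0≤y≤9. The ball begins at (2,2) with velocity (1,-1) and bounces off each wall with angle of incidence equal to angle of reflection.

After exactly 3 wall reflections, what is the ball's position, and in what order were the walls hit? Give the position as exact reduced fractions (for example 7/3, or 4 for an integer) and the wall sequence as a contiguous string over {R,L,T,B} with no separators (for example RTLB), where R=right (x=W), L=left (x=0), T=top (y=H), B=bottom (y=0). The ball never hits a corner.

1. t=2 → B at (4,0); v=(1,1)
2. t=8 → R at (12,8); v=(-1,1)
3. t=1 → T at (11,9); v=(-1,-1)

Final position: (11,9)
Wall sequence: BRT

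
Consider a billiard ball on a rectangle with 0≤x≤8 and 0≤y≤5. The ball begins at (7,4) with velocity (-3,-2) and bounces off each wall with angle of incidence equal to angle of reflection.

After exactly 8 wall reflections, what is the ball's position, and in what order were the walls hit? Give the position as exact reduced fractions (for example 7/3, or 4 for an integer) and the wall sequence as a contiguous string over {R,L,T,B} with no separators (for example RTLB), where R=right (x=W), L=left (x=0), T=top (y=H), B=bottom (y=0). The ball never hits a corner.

1. t=2 → B at (1,0); v=(-3,2)
2. t=1/3 → L at (0,2/3); v=(3,2)
3. t=13/6 → T at (13/2,5); v=(3,-2)
4. t=1/2 → R at (8,4); v=(-3,-2)
5. t=2 → B at (2,0); v=(-3,2)
6. t=2/3 → L at (0,4/3); v=(3,2)
7. t=11/6 → T at (11/2,5); v=(3,-2)
8. t=5/6 → R at (8,10/3); v=(-3,-2)

Final position: (8,10/3)
Wall sequence: BLTRBLTR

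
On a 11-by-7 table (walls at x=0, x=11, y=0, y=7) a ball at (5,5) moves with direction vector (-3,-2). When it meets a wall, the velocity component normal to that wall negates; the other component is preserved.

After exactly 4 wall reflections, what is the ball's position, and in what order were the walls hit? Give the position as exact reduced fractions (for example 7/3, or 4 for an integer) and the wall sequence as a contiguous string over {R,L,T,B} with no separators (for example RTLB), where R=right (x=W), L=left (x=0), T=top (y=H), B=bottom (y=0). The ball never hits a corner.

Final position: (9,7)
Wall sequence: LBRT

1. t=5/3 → L at (0,5/3); v=(3,-2)
2. t=5/6 → B at (5/2,0); v=(3,2)
3. t=17/6 → R at (11,17/3); v=(-3,2)
4. t=2/3 → T at (9,7); v=(-3,-2)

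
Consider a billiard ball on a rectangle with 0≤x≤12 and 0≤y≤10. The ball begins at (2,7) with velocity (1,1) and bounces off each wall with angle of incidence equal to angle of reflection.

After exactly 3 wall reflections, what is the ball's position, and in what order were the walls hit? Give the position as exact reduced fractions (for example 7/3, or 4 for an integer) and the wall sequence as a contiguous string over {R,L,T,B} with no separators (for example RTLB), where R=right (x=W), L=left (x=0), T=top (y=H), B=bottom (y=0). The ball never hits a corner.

1. t=3 → T at (5,10); v=(1,-1)
2. t=7 → R at (12,3); v=(-1,-1)
3. t=3 → B at (9,0); v=(-1,1)

Final position: (9,0)
Wall sequence: TRB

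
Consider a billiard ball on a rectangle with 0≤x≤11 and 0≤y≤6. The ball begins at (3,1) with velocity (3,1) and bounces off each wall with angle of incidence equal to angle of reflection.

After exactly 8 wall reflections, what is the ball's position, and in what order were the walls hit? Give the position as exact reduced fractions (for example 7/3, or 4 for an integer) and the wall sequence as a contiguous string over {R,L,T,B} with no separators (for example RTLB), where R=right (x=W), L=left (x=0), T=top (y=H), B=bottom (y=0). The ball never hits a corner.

1. t=8/3 → R at (11,11/3); v=(-3,1)
2. t=7/3 → T at (4,6); v=(-3,-1)
3. t=4/3 → L at (0,14/3); v=(3,-1)
4. t=11/3 → R at (11,1); v=(-3,-1)
5. t=1 → B at (8,0); v=(-3,1)
6. t=8/3 → L at (0,8/3); v=(3,1)
7. t=10/3 → T at (10,6); v=(3,-1)
8. t=1/3 → R at (11,17/3); v=(-3,-1)

Final position: (11,17/3)
Wall sequence: RTLRBLTR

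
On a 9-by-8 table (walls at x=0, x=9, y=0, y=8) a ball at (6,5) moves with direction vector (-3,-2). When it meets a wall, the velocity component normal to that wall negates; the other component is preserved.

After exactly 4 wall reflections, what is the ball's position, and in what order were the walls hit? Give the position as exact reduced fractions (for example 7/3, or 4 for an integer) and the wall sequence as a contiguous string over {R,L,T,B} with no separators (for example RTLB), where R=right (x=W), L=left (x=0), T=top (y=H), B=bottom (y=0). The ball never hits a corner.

1. t=2 → L at (0,1); v=(3,-2)
2. t=1/2 → B at (3/2,0); v=(3,2)
3. t=5/2 → R at (9,5); v=(-3,2)
4. t=3/2 → T at (9/2,8); v=(-3,-2)

Final position: (9/2,8)
Wall sequence: LBRT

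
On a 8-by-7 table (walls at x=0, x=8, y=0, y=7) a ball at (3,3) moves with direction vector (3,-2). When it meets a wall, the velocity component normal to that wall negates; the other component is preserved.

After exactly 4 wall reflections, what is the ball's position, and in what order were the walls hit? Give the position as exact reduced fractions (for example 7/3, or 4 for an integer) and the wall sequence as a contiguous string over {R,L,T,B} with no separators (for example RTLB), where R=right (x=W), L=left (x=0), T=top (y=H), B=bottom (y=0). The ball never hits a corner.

1. t=3/2 → B at (15/2,0); v=(3,2)
2. t=1/6 → R at (8,1/3); v=(-3,2)
3. t=8/3 → L at (0,17/3); v=(3,2)
4. t=2/3 → T at (2,7); v=(3,-2)

Final position: (2,7)
Wall sequence: BRLT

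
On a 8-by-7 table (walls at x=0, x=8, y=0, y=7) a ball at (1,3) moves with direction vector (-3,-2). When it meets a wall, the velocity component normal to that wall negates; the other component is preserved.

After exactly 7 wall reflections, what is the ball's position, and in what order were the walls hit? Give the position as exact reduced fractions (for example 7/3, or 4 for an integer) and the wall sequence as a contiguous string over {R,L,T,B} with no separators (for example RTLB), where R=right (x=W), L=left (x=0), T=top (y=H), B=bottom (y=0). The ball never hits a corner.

Final position: (15/2,0)
Wall sequence: LBRTLRB

1. t=1/3 → L at (0,7/3); v=(3,-2)
2. t=7/6 → B at (7/2,0); v=(3,2)
3. t=3/2 → R at (8,3); v=(-3,2)
4. t=2 → T at (2,7); v=(-3,-2)
5. t=2/3 → L at (0,17/3); v=(3,-2)
6. t=8/3 → R at (8,1/3); v=(-3,-2)
7. t=1/6 → B at (15/2,0); v=(-3,2)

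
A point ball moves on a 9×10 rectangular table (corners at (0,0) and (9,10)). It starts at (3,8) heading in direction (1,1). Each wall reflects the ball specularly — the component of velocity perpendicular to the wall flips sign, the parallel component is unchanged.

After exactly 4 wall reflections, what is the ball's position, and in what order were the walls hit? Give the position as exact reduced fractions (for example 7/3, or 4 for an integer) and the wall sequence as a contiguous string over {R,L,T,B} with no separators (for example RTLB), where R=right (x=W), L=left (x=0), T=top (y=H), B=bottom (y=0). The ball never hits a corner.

1. t=2 → T at (5,10); v=(1,-1)
2. t=4 → R at (9,6); v=(-1,-1)
3. t=6 → B at (3,0); v=(-1,1)
4. t=3 → L at (0,3); v=(1,1)

Final position: (0,3)
Wall sequence: TRBL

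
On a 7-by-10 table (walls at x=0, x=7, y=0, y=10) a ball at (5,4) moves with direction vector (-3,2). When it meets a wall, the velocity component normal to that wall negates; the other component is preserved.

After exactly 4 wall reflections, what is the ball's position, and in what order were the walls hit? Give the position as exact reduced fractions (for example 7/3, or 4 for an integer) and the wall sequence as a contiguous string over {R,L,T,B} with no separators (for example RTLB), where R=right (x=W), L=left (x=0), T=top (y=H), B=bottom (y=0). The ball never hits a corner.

1. t=5/3 → L at (0,22/3); v=(3,2)
2. t=4/3 → T at (4,10); v=(3,-2)
3. t=1 → R at (7,8); v=(-3,-2)
4. t=7/3 → L at (0,10/3); v=(3,-2)

Final position: (0,10/3)
Wall sequence: LTRL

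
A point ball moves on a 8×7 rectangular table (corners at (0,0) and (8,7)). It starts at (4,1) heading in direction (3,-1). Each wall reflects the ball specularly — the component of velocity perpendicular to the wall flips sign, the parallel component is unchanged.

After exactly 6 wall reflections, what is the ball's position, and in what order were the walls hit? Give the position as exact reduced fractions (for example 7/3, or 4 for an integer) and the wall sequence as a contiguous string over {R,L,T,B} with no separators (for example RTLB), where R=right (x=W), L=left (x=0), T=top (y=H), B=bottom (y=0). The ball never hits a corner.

1. t=1 → B at (7,0); v=(3,1)
2. t=1/3 → R at (8,1/3); v=(-3,1)
3. t=8/3 → L at (0,3); v=(3,1)
4. t=8/3 → R at (8,17/3); v=(-3,1)
5. t=4/3 → T at (4,7); v=(-3,-1)
6. t=4/3 → L at (0,17/3); v=(3,-1)

Final position: (0,17/3)
Wall sequence: BRLRTL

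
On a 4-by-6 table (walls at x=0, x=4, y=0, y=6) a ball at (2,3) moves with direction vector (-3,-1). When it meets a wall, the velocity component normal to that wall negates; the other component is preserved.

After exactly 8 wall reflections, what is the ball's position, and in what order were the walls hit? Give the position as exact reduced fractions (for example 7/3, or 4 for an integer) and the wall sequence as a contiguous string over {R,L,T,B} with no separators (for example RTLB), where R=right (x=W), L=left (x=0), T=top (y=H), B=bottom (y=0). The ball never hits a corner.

Final position: (0,17/3)
Wall sequence: LRBLRLRL

1. t=2/3 → L at (0,7/3); v=(3,-1)
2. t=4/3 → R at (4,1); v=(-3,-1)
3. t=1 → B at (1,0); v=(-3,1)
4. t=1/3 → L at (0,1/3); v=(3,1)
5. t=4/3 → R at (4,5/3); v=(-3,1)
6. t=4/3 → L at (0,3); v=(3,1)
7. t=4/3 → R at (4,13/3); v=(-3,1)
8. t=4/3 → L at (0,17/3); v=(3,1)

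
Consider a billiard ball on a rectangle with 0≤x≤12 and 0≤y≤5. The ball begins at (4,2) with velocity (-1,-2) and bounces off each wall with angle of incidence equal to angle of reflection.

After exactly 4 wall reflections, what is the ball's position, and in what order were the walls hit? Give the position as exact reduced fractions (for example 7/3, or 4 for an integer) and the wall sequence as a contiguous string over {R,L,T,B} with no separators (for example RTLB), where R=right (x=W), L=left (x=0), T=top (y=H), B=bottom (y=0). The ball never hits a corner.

Final position: (2,0)
Wall sequence: BTLB

1. t=1 → B at (3,0); v=(-1,2)
2. t=5/2 → T at (1/2,5); v=(-1,-2)
3. t=1/2 → L at (0,4); v=(1,-2)
4. t=2 → B at (2,0); v=(1,2)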